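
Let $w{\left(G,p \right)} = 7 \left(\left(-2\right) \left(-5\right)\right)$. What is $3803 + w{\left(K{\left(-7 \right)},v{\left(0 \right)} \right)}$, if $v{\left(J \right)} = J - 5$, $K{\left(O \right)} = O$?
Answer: $3873$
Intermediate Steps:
$v{\left(J \right)} = -5 + J$
$w{\left(G,p \right)} = 70$ ($w{\left(G,p \right)} = 7 \cdot 10 = 70$)
$3803 + w{\left(K{\left(-7 \right)},v{\left(0 \right)} \right)} = 3803 + 70 = 3873$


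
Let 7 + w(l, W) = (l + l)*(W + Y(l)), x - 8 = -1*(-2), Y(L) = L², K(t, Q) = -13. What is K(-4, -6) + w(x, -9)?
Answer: 1800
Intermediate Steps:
x = 10 (x = 8 - 1*(-2) = 8 + 2 = 10)
w(l, W) = -7 + 2*l*(W + l²) (w(l, W) = -7 + (l + l)*(W + l²) = -7 + (2*l)*(W + l²) = -7 + 2*l*(W + l²))
K(-4, -6) + w(x, -9) = -13 + (-7 + 2*10³ + 2*(-9)*10) = -13 + (-7 + 2*1000 - 180) = -13 + (-7 + 2000 - 180) = -13 + 1813 = 1800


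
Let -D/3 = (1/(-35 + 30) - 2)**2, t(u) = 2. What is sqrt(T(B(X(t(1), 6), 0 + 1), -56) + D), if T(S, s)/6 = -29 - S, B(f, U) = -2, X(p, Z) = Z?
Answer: I*sqrt(4413)/5 ≈ 13.286*I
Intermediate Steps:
T(S, s) = -174 - 6*S (T(S, s) = 6*(-29 - S) = -174 - 6*S)
D = -363/25 (D = -3*(1/(-35 + 30) - 2)**2 = -3*(1/(-5) - 2)**2 = -3*(-1/5 - 2)**2 = -3*(-11/5)**2 = -3*121/25 = -363/25 ≈ -14.520)
sqrt(T(B(X(t(1), 6), 0 + 1), -56) + D) = sqrt((-174 - 6*(-2)) - 363/25) = sqrt((-174 + 12) - 363/25) = sqrt(-162 - 363/25) = sqrt(-4413/25) = I*sqrt(4413)/5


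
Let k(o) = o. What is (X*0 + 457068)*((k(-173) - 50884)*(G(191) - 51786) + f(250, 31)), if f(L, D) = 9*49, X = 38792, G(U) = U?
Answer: 1204047996164208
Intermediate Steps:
f(L, D) = 441
(X*0 + 457068)*((k(-173) - 50884)*(G(191) - 51786) + f(250, 31)) = (38792*0 + 457068)*((-173 - 50884)*(191 - 51786) + 441) = (0 + 457068)*(-51057*(-51595) + 441) = 457068*(2634285915 + 441) = 457068*2634286356 = 1204047996164208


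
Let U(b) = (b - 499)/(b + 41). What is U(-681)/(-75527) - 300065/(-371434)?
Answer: 362597190777/448852731488 ≈ 0.80783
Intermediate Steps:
U(b) = (-499 + b)/(41 + b)
U(-681)/(-75527) - 300065/(-371434) = ((-499 - 681)/(41 - 681))/(-75527) - 300065/(-371434) = (-1180/(-640))*(-1/75527) - 300065*(-1/371434) = -1/640*(-1180)*(-1/75527) + 300065/371434 = (59/32)*(-1/75527) + 300065/371434 = -59/2416864 + 300065/371434 = 362597190777/448852731488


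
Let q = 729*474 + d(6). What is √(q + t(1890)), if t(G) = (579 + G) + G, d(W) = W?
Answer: 3*√38879 ≈ 591.53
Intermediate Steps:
t(G) = 579 + 2*G
q = 345552 (q = 729*474 + 6 = 345546 + 6 = 345552)
√(q + t(1890)) = √(345552 + (579 + 2*1890)) = √(345552 + (579 + 3780)) = √(345552 + 4359) = √349911 = 3*√38879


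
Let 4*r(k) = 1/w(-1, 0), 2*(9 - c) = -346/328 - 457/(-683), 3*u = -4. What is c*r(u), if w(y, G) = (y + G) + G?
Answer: -2059427/896096 ≈ -2.2982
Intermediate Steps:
u = -4/3 (u = (1/3)*(-4) = -4/3 ≈ -1.3333)
c = 2059427/224024 (c = 9 - (-346/328 - 457/(-683))/2 = 9 - (-346*1/328 - 457*(-1/683))/2 = 9 - (-173/164 + 457/683)/2 = 9 - 1/2*(-43211/112012) = 9 + 43211/224024 = 2059427/224024 ≈ 9.1929)
w(y, G) = y + 2*G (w(y, G) = (G + y) + G = y + 2*G)
r(k) = -1/4 (r(k) = 1/(4*(-1 + 2*0)) = 1/(4*(-1 + 0)) = (1/4)/(-1) = (1/4)*(-1) = -1/4)
c*r(u) = (2059427/224024)*(-1/4) = -2059427/896096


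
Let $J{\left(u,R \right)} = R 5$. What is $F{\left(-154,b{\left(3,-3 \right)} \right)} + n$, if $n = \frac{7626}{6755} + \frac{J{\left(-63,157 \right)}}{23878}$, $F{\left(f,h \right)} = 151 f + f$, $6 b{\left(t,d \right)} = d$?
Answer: $- \frac{3775426796817}{161295890} \approx -23407.0$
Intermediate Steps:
$J{\left(u,R \right)} = 5 R$
$b{\left(t,d \right)} = \frac{d}{6}$
$F{\left(f,h \right)} = 152 f$
$n = \frac{187396303}{161295890}$ ($n = \frac{7626}{6755} + \frac{5 \cdot 157}{23878} = 7626 \cdot \frac{1}{6755} + 785 \cdot \frac{1}{23878} = \frac{7626}{6755} + \frac{785}{23878} = \frac{187396303}{161295890} \approx 1.1618$)
$F{\left(-154,b{\left(3,-3 \right)} \right)} + n = 152 \left(-154\right) + \frac{187396303}{161295890} = -23408 + \frac{187396303}{161295890} = - \frac{3775426796817}{161295890}$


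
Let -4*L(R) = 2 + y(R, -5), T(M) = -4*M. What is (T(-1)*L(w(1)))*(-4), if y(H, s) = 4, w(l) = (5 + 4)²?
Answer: 24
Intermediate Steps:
w(l) = 81 (w(l) = 9² = 81)
L(R) = -3/2 (L(R) = -(2 + 4)/4 = -¼*6 = -3/2)
(T(-1)*L(w(1)))*(-4) = (-4*(-1)*(-3/2))*(-4) = (4*(-3/2))*(-4) = -6*(-4) = 24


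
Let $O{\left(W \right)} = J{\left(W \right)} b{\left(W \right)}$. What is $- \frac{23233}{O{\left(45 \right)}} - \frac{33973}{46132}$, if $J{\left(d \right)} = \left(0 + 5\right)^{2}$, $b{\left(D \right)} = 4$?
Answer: $- \frac{134397757}{576650} \approx -233.07$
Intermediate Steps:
$J{\left(d \right)} = 25$ ($J{\left(d \right)} = 5^{2} = 25$)
$O{\left(W \right)} = 100$ ($O{\left(W \right)} = 25 \cdot 4 = 100$)
$- \frac{23233}{O{\left(45 \right)}} - \frac{33973}{46132} = - \frac{23233}{100} - \frac{33973}{46132} = - \frac{134397757}{576650}$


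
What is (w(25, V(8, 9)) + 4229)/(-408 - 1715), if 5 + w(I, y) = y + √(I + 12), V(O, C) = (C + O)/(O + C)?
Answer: -4225/2123 - √37/2123 ≈ -1.9930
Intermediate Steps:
V(O, C) = 1 (V(O, C) = (C + O)/(C + O) = 1)
w(I, y) = -5 + y + √(12 + I) (w(I, y) = -5 + (y + √(I + 12)) = -5 + (y + √(12 + I)) = -5 + y + √(12 + I))
(w(25, V(8, 9)) + 4229)/(-408 - 1715) = ((-5 + 1 + √(12 + 25)) + 4229)/(-408 - 1715) = ((-5 + 1 + √37) + 4229)/(-2123) = ((-4 + √37) + 4229)*(-1/2123) = (4225 + √37)*(-1/2123) = -4225/2123 - √37/2123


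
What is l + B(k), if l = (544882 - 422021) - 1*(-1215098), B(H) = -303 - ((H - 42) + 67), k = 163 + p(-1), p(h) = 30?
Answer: 1337438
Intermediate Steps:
k = 193 (k = 163 + 30 = 193)
B(H) = -328 - H (B(H) = -303 - ((-42 + H) + 67) = -303 - (25 + H) = -303 + (-25 - H) = -328 - H)
l = 1337959 (l = 122861 + 1215098 = 1337959)
l + B(k) = 1337959 + (-328 - 1*193) = 1337959 + (-328 - 193) = 1337959 - 521 = 1337438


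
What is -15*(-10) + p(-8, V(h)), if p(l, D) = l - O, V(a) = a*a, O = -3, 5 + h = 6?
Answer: 145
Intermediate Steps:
h = 1 (h = -5 + 6 = 1)
V(a) = a²
p(l, D) = 3 + l (p(l, D) = l - 1*(-3) = l + 3 = 3 + l)
-15*(-10) + p(-8, V(h)) = -15*(-10) + (3 - 8) = 150 - 5 = 145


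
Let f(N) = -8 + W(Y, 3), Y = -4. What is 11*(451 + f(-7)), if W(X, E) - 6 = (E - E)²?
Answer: 4939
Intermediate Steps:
W(X, E) = 6 (W(X, E) = 6 + (E - E)² = 6 + 0² = 6 + 0 = 6)
f(N) = -2 (f(N) = -8 + 6 = -2)
11*(451 + f(-7)) = 11*(451 - 2) = 11*449 = 4939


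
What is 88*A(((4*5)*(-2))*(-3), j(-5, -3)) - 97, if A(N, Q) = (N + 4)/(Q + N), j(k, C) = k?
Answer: -243/115 ≈ -2.1130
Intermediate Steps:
A(N, Q) = (4 + N)/(N + Q)
88*A(((4*5)*(-2))*(-3), j(-5, -3)) - 97 = 88*((4 + ((4*5)*(-2))*(-3))/(((4*5)*(-2))*(-3) - 5)) - 97 = 88*((4 + (20*(-2))*(-3))/((20*(-2))*(-3) - 5)) - 97 = 88*((4 - 40*(-3))/(-40*(-3) - 5)) - 97 = 88*((4 + 120)/(120 - 5)) - 97 = 88*(124/115) - 97 = 10912/115 - 97 = -243/115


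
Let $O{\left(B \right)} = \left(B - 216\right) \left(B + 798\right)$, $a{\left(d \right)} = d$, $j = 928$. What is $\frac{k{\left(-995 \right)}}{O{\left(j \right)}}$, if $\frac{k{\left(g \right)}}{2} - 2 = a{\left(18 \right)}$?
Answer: $\frac{5}{153614} \approx 3.2549 \cdot 10^{-5}$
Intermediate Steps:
$k{\left(g \right)} = 40$ ($k{\left(g \right)} = 4 + 2 \cdot 18 = 4 + 36 = 40$)
$O{\left(B \right)} = \left(-216 + B\right) \left(798 + B\right)$
$\frac{k{\left(-995 \right)}}{O{\left(j \right)}} = \frac{40}{-172368 + 928^{2} + 582 \cdot 928} = \frac{40}{-172368 + 861184 + 540096} = \frac{40}{1228912} = 40 \cdot \frac{1}{1228912} = \frac{5}{153614}$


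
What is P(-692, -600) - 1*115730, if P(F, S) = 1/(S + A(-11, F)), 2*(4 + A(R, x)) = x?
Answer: -109943501/950 ≈ -1.1573e+5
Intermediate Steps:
A(R, x) = -4 + x/2
P(F, S) = 1/(-4 + S + F/2) (P(F, S) = 1/(S + (-4 + F/2)) = 1/(-4 + S + F/2))
P(-692, -600) - 1*115730 = 2/(-8 - 692 + 2*(-600)) - 1*115730 = 2/(-8 - 692 - 1200) - 115730 = 2/(-1900) - 115730 = 2*(-1/1900) - 115730 = -1/950 - 115730 = -109943501/950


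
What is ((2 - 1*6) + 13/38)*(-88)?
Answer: 6116/19 ≈ 321.89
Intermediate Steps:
((2 - 1*6) + 13/38)*(-88) = ((2 - 6) + 13*(1/38))*(-88) = (-4 + 13/38)*(-88) = -139/38*(-88) = 6116/19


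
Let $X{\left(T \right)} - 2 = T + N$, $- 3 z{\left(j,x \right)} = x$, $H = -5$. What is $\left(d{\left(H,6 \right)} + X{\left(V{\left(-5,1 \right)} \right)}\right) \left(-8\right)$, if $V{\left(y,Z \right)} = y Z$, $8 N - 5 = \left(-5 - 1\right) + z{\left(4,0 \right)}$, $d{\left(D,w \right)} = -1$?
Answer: $33$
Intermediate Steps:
$z{\left(j,x \right)} = - \frac{x}{3}$
$N = - \frac{1}{8}$ ($N = \frac{5}{8} + \frac{\left(-5 - 1\right) - 0}{8} = \frac{5}{8} + \frac{-6 + 0}{8} = \frac{5}{8} + \frac{1}{8} \left(-6\right) = \frac{5}{8} - \frac{3}{4} = - \frac{1}{8} \approx -0.125$)
$V{\left(y,Z \right)} = Z y$
$X{\left(T \right)} = \frac{15}{8} + T$ ($X{\left(T \right)} = 2 + \left(T - \frac{1}{8}\right) = 2 + \left(- \frac{1}{8} + T\right) = \frac{15}{8} + T$)
$\left(d{\left(H,6 \right)} + X{\left(V{\left(-5,1 \right)} \right)}\right) \left(-8\right) = \left(-1 + \left(\frac{15}{8} + 1 \left(-5\right)\right)\right) \left(-8\right) = \left(-1 + \left(\frac{15}{8} - 5\right)\right) \left(-8\right) = \left(-1 - \frac{25}{8}\right) \left(-8\right) = \left(- \frac{33}{8}\right) \left(-8\right) = 33$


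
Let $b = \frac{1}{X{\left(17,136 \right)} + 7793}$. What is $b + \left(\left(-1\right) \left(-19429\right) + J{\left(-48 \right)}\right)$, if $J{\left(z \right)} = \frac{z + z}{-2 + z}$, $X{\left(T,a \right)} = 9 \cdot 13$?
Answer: $\frac{768492891}{39550} \approx 19431.0$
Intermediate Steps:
$X{\left(T,a \right)} = 117$
$J{\left(z \right)} = \frac{2 z}{-2 + z}$
$b = \frac{1}{7910}$ ($b = \frac{1}{117 + 7793} = \frac{1}{7910} \approx 0.00012642$)
$b + \left(\left(-1\right) \left(-19429\right) + J{\left(-48 \right)}\right) = \frac{1}{7910} + \left(\left(-1\right) \left(-19429\right) + 2 \left(-48\right) \frac{1}{-2 - 48}\right) = \frac{1}{7910} + \left(19429 + 2 \left(-48\right) \frac{1}{-50}\right) = \frac{1}{7910} + \left(19429 + 2 \left(-48\right) \left(- \frac{1}{50}\right)\right) = \frac{1}{7910} + \left(19429 + \frac{48}{25}\right) = \frac{1}{7910} + \frac{485773}{25} = \frac{768492891}{39550}$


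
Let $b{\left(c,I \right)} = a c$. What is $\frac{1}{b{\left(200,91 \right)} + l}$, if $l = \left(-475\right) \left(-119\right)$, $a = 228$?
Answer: $\frac{1}{102125} \approx 9.7919 \cdot 10^{-6}$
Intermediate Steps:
$b{\left(c,I \right)} = 228 c$
$l = 56525$
$\frac{1}{b{\left(200,91 \right)} + l} = \frac{1}{228 \cdot 200 + 56525} = \frac{1}{45600 + 56525} = \frac{1}{102125}$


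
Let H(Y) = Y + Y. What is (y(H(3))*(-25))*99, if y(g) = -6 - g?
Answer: 29700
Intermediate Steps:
H(Y) = 2*Y
(y(H(3))*(-25))*99 = ((-6 - 2*3)*(-25))*99 = ((-6 - 1*6)*(-25))*99 = ((-6 - 6)*(-25))*99 = -12*(-25)*99 = 300*99 = 29700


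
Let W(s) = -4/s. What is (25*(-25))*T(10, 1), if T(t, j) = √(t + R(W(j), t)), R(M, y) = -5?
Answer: -625*√5 ≈ -1397.5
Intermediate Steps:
T(t, j) = √(-5 + t) (T(t, j) = √(t - 5) = √(-5 + t))
(25*(-25))*T(10, 1) = (25*(-25))*√(-5 + 10) = -625*√5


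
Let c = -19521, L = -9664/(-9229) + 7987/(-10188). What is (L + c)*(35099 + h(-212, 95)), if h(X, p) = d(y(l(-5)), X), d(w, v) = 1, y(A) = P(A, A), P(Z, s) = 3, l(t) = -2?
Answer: -1789552337900925/2611807 ≈ -6.8518e+8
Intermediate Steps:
y(A) = 3
L = 24744809/94025052 (L = -9664*(-1/9229) + 7987*(-1/10188) = 9664/9229 - 7987/10188 = 24744809/94025052 ≈ 0.26317)
h(X, p) = 1
(L + c)*(35099 + h(-212, 95)) = (24744809/94025052 - 19521)*(35099 + 1) = -1835438295283/94025052*35100 = -1789552337900925/2611807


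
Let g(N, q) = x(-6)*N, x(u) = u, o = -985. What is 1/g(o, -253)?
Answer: 1/5910 ≈ 0.00016920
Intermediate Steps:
g(N, q) = -6*N
1/g(o, -253) = 1/(-6*(-985)) = 1/5910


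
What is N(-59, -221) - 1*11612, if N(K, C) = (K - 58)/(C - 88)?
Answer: -1195997/103 ≈ -11612.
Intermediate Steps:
N(K, C) = (-58 + K)/(-88 + C)
N(-59, -221) - 1*11612 = (-58 - 59)/(-88 - 221) - 1*11612 = -117/(-309) - 11612 = -1/309*(-117) - 11612 = 39/103 - 11612 = -1195997/103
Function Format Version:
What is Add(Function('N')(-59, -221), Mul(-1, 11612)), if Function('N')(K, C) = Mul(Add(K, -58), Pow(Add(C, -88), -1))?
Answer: Rational(-1195997, 103) ≈ -11612.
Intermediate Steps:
Function('N')(K, C) = Mul(Pow(Add(-88, C), -1), Add(-58, K)) (Function('N')(K, C) = Mul(Add(-58, K), Pow(Add(-88, C), -1)) = Mul(Pow(Add(-88, C), -1), Add(-58, K)))
Add(Function('N')(-59, -221), Mul(-1, 11612)) = Add(Mul(Pow(Add(-88, -221), -1), Add(-58, -59)), Mul(-1, 11612)) = Add(Mul(Pow(-309, -1), -117), -11612) = Add(Mul(Rational(-1, 309), -117), -11612) = Add(Rational(39, 103), -11612) = Rational(-1195997, 103)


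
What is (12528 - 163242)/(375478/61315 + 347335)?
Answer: -9241028910/21297221003 ≈ -0.43391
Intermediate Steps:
(12528 - 163242)/(375478/61315 + 347335) = -150714/(375478*(1/61315) + 347335) = -150714/(375478/61315 + 347335) = -150714/21297221003/61315 = -150714*61315/21297221003 = -9241028910/21297221003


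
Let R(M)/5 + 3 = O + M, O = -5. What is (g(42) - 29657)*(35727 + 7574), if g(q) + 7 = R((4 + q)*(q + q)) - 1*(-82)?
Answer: -446086902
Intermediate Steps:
R(M) = -40 + 5*M (R(M) = -15 + 5*(-5 + M) = -15 + (-25 + 5*M) = -40 + 5*M)
g(q) = 35 + 10*q*(4 + q) (g(q) = -7 + ((-40 + 5*((4 + q)*(q + q))) - 1*(-82)) = -7 + ((-40 + 5*((4 + q)*(2*q))) + 82) = -7 + ((-40 + 5*(2*q*(4 + q))) + 82) = -7 + ((-40 + 10*q*(4 + q)) + 82) = -7 + (42 + 10*q*(4 + q)) = 35 + 10*q*(4 + q))
(g(42) - 29657)*(35727 + 7574) = ((35 + 10*42*(4 + 42)) - 29657)*(35727 + 7574) = ((35 + 10*42*46) - 29657)*43301 = ((35 + 19320) - 29657)*43301 = (19355 - 29657)*43301 = -10302*43301 = -446086902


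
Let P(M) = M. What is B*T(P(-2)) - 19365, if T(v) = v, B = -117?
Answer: -19131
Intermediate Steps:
B*T(P(-2)) - 19365 = -117*(-2) - 19365 = 234 - 19365 = -19131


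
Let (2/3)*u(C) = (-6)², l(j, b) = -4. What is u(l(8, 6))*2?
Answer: 108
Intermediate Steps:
u(C) = 54 (u(C) = (3/2)*(-6)² = (3/2)*36 = 54)
u(l(8, 6))*2 = 54*2 = 108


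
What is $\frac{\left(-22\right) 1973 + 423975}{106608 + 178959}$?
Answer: $\frac{380569}{285567} \approx 1.3327$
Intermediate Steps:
$\frac{\left(-22\right) 1973 + 423975}{106608 + 178959} = \frac{-43406 + 423975}{285567} = 380569 \cdot \frac{1}{285567} = \frac{380569}{285567}$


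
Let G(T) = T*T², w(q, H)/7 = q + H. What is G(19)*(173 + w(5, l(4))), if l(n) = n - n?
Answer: 1426672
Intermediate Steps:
l(n) = 0
w(q, H) = 7*H + 7*q (w(q, H) = 7*(q + H) = 7*(H + q) = 7*H + 7*q)
G(T) = T³
G(19)*(173 + w(5, l(4))) = 19³*(173 + (7*0 + 7*5)) = 6859*(173 + (0 + 35)) = 6859*(173 + 35) = 6859*208 = 1426672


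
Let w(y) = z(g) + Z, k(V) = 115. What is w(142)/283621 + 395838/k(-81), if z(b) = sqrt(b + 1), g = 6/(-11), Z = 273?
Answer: 8636000061/2508955 + sqrt(55)/3119831 ≈ 3442.1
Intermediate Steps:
g = -6/11 (g = 6*(-1/11) = -6/11 ≈ -0.54545)
z(b) = sqrt(1 + b)
w(y) = 273 + sqrt(55)/11 (w(y) = sqrt(1 - 6/11) + 273 = sqrt(5/11) + 273 = sqrt(55)/11 + 273 = 273 + sqrt(55)/11)
w(142)/283621 + 395838/k(-81) = (273 + sqrt(55)/11)/283621 + 395838/115 = (273 + sqrt(55)/11)*(1/283621) + 395838*(1/115) = (21/21817 + sqrt(55)/3119831) + 395838/115 = 8636000061/2508955 + sqrt(55)/3119831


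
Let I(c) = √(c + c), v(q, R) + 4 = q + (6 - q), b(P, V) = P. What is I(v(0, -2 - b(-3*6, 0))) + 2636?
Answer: 2638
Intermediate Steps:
v(q, R) = 2 (v(q, R) = -4 + (q + (6 - q)) = -4 + 6 = 2)
I(c) = √2*√c (I(c) = √(2*c) = √2*√c)
I(v(0, -2 - b(-3*6, 0))) + 2636 = √2*√2 + 2636 = 2 + 2636 = 2638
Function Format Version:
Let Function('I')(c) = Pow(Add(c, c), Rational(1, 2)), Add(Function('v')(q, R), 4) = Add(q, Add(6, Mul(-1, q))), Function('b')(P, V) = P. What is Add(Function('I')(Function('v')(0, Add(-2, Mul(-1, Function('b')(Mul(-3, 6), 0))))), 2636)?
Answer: 2638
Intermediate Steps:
Function('v')(q, R) = 2 (Function('v')(q, R) = Add(-4, Add(q, Add(6, Mul(-1, q)))) = Add(-4, 6) = 2)
Function('I')(c) = Mul(Pow(2, Rational(1, 2)), Pow(c, Rational(1, 2))) (Function('I')(c) = Pow(Mul(2, c), Rational(1, 2)) = Mul(Pow(2, Rational(1, 2)), Pow(c, Rational(1, 2))))
Add(Function('I')(Function('v')(0, Add(-2, Mul(-1, Function('b')(Mul(-3, 6), 0))))), 2636) = Add(Mul(Pow(2, Rational(1, 2)), Pow(2, Rational(1, 2))), 2636) = Add(2, 2636) = 2638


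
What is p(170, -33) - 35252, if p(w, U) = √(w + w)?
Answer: -35252 + 2*√85 ≈ -35234.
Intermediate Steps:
p(w, U) = √2*√w (p(w, U) = √(2*w) = √2*√w)
p(170, -33) - 35252 = √2*√170 - 35252 = 2*√85 - 35252 = -35252 + 2*√85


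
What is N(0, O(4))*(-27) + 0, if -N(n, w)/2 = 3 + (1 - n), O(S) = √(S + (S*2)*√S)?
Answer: 216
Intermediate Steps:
O(S) = √(S + 2*S^(3/2)) (O(S) = √(S + (2*S)*√S) = √(S + 2*S^(3/2)))
N(n, w) = -8 + 2*n (N(n, w) = -2*(3 + (1 - n)) = -2*(4 - n) = -8 + 2*n)
N(0, O(4))*(-27) + 0 = (-8 + 2*0)*(-27) + 0 = (-8 + 0)*(-27) + 0 = -8*(-27) + 0 = 216 + 0 = 216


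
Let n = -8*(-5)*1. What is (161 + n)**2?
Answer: 40401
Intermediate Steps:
n = 40 (n = 40*1 = 40)
(161 + n)**2 = (161 + 40)**2 = 201**2 = 40401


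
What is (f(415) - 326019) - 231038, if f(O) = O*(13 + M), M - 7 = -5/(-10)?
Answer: -1097099/2 ≈ -5.4855e+5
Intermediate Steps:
M = 15/2 (M = 7 - 5/(-10) = 7 - 5*(-1/10) = 7 + 1/2 = 15/2 ≈ 7.5000)
f(O) = 41*O/2 (f(O) = O*(13 + 15/2) = O*(41/2) = 41*O/2)
(f(415) - 326019) - 231038 = ((41/2)*415 - 326019) - 231038 = (17015/2 - 326019) - 231038 = -635023/2 - 231038 = -1097099/2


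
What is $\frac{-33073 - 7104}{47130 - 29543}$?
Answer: $- \frac{40177}{17587} \approx -2.2845$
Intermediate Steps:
$\frac{-33073 - 7104}{47130 - 29543} = - \frac{40177}{17587}$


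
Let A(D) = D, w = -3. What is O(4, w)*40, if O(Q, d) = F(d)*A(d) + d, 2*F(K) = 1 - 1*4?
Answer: 60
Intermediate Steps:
F(K) = -3/2 (F(K) = (1 - 1*4)/2 = (1 - 4)/2 = (1/2)*(-3) = -3/2)
O(Q, d) = -d/2 (O(Q, d) = -3*d/2 + d = -d/2)
O(4, w)*40 = -1/2*(-3)*40 = (3/2)*40 = 60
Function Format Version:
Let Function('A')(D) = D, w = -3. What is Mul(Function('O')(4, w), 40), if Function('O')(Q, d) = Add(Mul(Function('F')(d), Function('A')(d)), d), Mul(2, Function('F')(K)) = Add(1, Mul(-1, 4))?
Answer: 60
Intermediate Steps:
Function('F')(K) = Rational(-3, 2) (Function('F')(K) = Mul(Rational(1, 2), Add(1, Mul(-1, 4))) = Mul(Rational(1, 2), Add(1, -4)) = Mul(Rational(1, 2), -3) = Rational(-3, 2))
Function('O')(Q, d) = Mul(Rational(-1, 2), d) (Function('O')(Q, d) = Add(Mul(Rational(-3, 2), d), d) = Mul(Rational(-1, 2), d))
Mul(Function('O')(4, w), 40) = Mul(Mul(Rational(-1, 2), -3), 40) = Mul(Rational(3, 2), 40) = 60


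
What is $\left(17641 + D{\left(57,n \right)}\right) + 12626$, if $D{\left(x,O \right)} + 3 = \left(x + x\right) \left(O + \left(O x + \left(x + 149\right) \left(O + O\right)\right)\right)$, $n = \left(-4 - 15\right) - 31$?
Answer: $-2648736$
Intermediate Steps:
$n = -50$ ($n = -19 - 31 = -50$)
$D{\left(x,O \right)} = -3 + 2 x \left(O + O x + 2 O \left(149 + x\right)\right)$ ($D{\left(x,O \right)} = -3 + \left(x + x\right) \left(O + \left(O x + \left(x + 149\right) \left(O + O\right)\right)\right) = -3 + 2 x \left(O + \left(O x + \left(149 + x\right) 2 O\right)\right) = -3 + 2 x \left(O + \left(O x + 2 O \left(149 + x\right)\right)\right) = -3 + 2 x \left(O + O x + 2 O \left(149 + x\right)\right)$)
$\left(17641 + D{\left(57,n \right)}\right) + 12626 = \left(17641 + \left(-3 + 6 \left(-50\right) 57^{2} + 598 \left(-50\right) 57\right)\right) + 12626 = \left(17641 - \left(1704303 + 974700\right)\right) + 12626 = \left(17641 - 2679003\right) + 12626 = -2661362 + 12626 = -2648736$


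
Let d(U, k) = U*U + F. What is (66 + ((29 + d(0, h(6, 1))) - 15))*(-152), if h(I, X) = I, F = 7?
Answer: -13224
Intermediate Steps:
d(U, k) = 7 + U² (d(U, k) = U*U + 7 = U² + 7 = 7 + U²)
(66 + ((29 + d(0, h(6, 1))) - 15))*(-152) = (66 + ((29 + (7 + 0²)) - 15))*(-152) = (66 + ((29 + (7 + 0)) - 15))*(-152) = (66 + ((29 + 7) - 15))*(-152) = (66 + (36 - 15))*(-152) = (66 + 21)*(-152) = 87*(-152) = -13224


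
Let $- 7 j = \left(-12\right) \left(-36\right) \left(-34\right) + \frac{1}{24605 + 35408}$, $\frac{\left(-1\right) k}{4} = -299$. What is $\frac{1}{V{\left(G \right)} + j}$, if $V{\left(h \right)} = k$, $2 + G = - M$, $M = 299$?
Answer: $\frac{420091}{1383899779} \approx 0.00030356$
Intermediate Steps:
$k = 1196$ ($k = \left(-4\right) \left(-299\right) = 1196$)
$j = \frac{881470943}{420091}$ ($j = - \frac{\left(-12\right) \left(-36\right) \left(-34\right) + \frac{1}{24605 + 35408}}{7} = - \frac{432 \left(-34\right) + \frac{1}{60013}}{7} = - \frac{-14688 + \frac{1}{60013}}{7} = \left(- \frac{1}{7}\right) \left(- \frac{881470943}{60013}\right) = \frac{881470943}{420091} \approx 2098.3$)
$G = -301$ ($G = -2 - 299 = -301$)
$V{\left(h \right)} = 1196$
$\frac{1}{V{\left(G \right)} + j} = \frac{1}{1196 + \frac{881470943}{420091}} = \frac{1}{\frac{1383899779}{420091}} = \frac{420091}{1383899779}$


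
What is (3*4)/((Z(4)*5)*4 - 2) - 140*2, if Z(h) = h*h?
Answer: -14838/53 ≈ -279.96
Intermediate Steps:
Z(h) = h²
(3*4)/((Z(4)*5)*4 - 2) - 140*2 = (3*4)/((4²*5)*4 - 2) - 140*2 = 12/((16*5)*4 - 2) - 280 = 12/(80*4 - 2) - 280 = 12/(320 - 2) - 280 = 12/318 - 280 = 12*(1/318) - 280 = 2/53 - 280 = -14838/53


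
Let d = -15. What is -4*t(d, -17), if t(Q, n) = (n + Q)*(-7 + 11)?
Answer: 512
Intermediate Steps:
t(Q, n) = 4*Q + 4*n (t(Q, n) = (Q + n)*4 = 4*Q + 4*n)
-4*t(d, -17) = -4*(4*(-15) + 4*(-17)) = -4*(-60 - 68) = -4*(-128) = 512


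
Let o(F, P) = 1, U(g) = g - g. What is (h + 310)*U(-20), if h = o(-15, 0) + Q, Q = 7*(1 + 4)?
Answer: 0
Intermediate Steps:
U(g) = 0
Q = 35 (Q = 7*5 = 35)
h = 36 (h = 1 + 35 = 36)
(h + 310)*U(-20) = (36 + 310)*0 = 346*0 = 0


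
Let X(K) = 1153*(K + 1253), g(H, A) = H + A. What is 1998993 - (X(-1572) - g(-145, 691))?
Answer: 2367346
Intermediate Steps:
g(H, A) = A + H
X(K) = 1444709 + 1153*K (X(K) = 1153*(1253 + K) = 1444709 + 1153*K)
1998993 - (X(-1572) - g(-145, 691)) = 1998993 - ((1444709 + 1153*(-1572)) - (691 - 145)) = 1998993 - ((1444709 - 1812516) - 1*546) = 1998993 - (-367807 - 546) = 1998993 - 1*(-368353) = 1998993 + 368353 = 2367346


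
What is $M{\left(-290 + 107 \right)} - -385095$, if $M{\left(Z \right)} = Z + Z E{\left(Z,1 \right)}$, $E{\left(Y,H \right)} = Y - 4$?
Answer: $419133$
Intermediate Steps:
$E{\left(Y,H \right)} = -4 + Y$
$M{\left(Z \right)} = Z + Z \left(-4 + Z\right)$
$M{\left(-290 + 107 \right)} - -385095 = \left(-290 + 107\right) \left(-3 + \left(-290 + 107\right)\right) - -385095 = - 183 \left(-3 - 183\right) + 385095 = \left(-183\right) \left(-186\right) + 385095 = 34038 + 385095 = 419133$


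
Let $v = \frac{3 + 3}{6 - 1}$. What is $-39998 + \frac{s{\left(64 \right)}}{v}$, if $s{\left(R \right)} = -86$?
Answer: $- \frac{120209}{3} \approx -40070.0$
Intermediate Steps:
$v = \frac{6}{5} \approx 1.2$
$-39998 + \frac{s{\left(64 \right)}}{v} = -39998 - \frac{86}{\frac{6}{5}} = -39998 - \frac{215}{3} = - \frac{120209}{3}$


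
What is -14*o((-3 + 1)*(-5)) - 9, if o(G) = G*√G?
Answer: -9 - 140*√10 ≈ -451.72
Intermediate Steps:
o(G) = G^(3/2)
-14*o((-3 + 1)*(-5)) - 9 = -14*10*√10 - 9 = -140*√10 - 9 = -9 - 140*√10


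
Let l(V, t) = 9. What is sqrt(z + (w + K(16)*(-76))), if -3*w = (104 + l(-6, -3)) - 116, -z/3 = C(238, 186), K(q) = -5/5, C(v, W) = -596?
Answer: sqrt(1865) ≈ 43.186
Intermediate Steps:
K(q) = -1 (K(q) = -5*1/5 = -1)
z = 1788 (z = -3*(-596) = 1788)
w = 1 (w = -((104 + 9) - 116)/3 = -(113 - 116)/3 = -1/3*(-3) = 1)
sqrt(z + (w + K(16)*(-76))) = sqrt(1788 + (1 - 1*(-76))) = sqrt(1788 + (1 + 76)) = sqrt(1788 + 77) = sqrt(1865)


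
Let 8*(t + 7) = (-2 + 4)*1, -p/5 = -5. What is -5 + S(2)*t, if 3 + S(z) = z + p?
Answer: -167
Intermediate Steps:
p = 25 (p = -5*(-5) = 25)
S(z) = 22 + z (S(z) = -3 + (z + 25) = -3 + (25 + z) = 22 + z)
t = -27/4 (t = -7 + ((-2 + 4)*1)/8 = -7 + (2*1)/8 = -7 + (⅛)*2 = -7 + ¼ = -27/4 ≈ -6.7500)
-5 + S(2)*t = -5 + (22 + 2)*(-27/4) = -5 + 24*(-27/4) = -5 - 162 = -167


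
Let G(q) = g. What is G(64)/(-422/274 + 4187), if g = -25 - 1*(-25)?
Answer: 0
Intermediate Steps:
g = 0 (g = -25 + 25 = 0)
G(q) = 0
G(64)/(-422/274 + 4187) = 0/(-422/274 + 4187) = 0/(-422*1/274 + 4187) = 0/(-211/137 + 4187) = 0/(573408/137) = 0*(137/573408) = 0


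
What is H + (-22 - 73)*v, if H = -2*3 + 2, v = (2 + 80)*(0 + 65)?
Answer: -506354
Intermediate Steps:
v = 5330 (v = 82*65 = 5330)
H = -4 (H = -6 + 2 = -4)
H + (-22 - 73)*v = -4 + (-22 - 73)*5330 = -4 - 95*5330 = -4 - 506350 = -506354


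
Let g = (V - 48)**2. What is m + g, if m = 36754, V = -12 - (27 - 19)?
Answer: 41378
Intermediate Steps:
V = -20 (V = -12 - 1*8 = -12 - 8 = -20)
g = 4624 (g = (-20 - 48)**2 = (-68)**2 = 4624)
m + g = 36754 + 4624 = 41378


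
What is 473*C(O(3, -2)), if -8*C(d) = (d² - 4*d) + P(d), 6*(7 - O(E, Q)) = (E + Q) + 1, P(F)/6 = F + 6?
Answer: -99803/18 ≈ -5544.6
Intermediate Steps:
P(F) = 36 + 6*F (P(F) = 6*(F + 6) = 6*(6 + F) = 36 + 6*F)
O(E, Q) = 41/6 - E/6 - Q/6 (O(E, Q) = 7 - ((E + Q) + 1)/6 = 7 - (1 + E + Q)/6 = 7 + (-⅙ - E/6 - Q/6) = 41/6 - E/6 - Q/6)
C(d) = -9/2 - d/4 - d²/8 (C(d) = -((d² - 4*d) + (36 + 6*d))/8 = -(36 + d² + 2*d)/8 = -9/2 - d/4 - d²/8)
473*C(O(3, -2)) = 473*(-9/2 - (41/6 - ⅙*3 - ⅙*(-2))/4 - (41/6 - ⅙*3 - ⅙*(-2))²/8) = 473*(-9/2 - (41/6 - ½ + ⅓)/4 - (41/6 - ½ + ⅓)²/8) = 473*(-9/2 - ¼*20/3 - (20/3)²/8) = 473*(-9/2 - 5/3 - ⅛*400/9) = 473*(-9/2 - 5/3 - 50/9) = 473*(-211/18) = -99803/18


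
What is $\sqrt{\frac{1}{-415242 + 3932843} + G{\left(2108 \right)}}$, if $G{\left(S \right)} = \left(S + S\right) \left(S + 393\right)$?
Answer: $\frac{\sqrt{130469033768230625017}}{3517601} \approx 3247.2$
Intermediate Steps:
$G{\left(S \right)} = 2 S \left(393 + S\right)$
$\sqrt{\frac{1}{-415242 + 3932843} + G{\left(2108 \right)}} = \sqrt{\frac{1}{-415242 + 3932843} + 2 \cdot 2108 \left(393 + 2108\right)} = \sqrt{\frac{1}{3517601} + 2 \cdot 2108 \cdot 2501} = \sqrt{\frac{1}{3517601} + 10544216} = \sqrt{\frac{37090344745817}{3517601}} = \frac{\sqrt{130469033768230625017}}{3517601}$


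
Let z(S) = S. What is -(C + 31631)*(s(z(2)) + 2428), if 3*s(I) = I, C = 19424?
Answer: -371986730/3 ≈ -1.2400e+8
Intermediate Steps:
s(I) = I/3
-(C + 31631)*(s(z(2)) + 2428) = -(19424 + 31631)*((⅓)*2 + 2428) = -51055*(⅔ + 2428) = -51055*7286/3 = -1*371986730/3 = -371986730/3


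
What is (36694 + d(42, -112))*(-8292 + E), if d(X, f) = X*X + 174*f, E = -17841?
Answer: -495743010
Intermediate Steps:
d(X, f) = X² + 174*f
(36694 + d(42, -112))*(-8292 + E) = (36694 + (42² + 174*(-112)))*(-8292 - 17841) = (36694 + (1764 - 19488))*(-26133) = (36694 - 17724)*(-26133) = 18970*(-26133) = -495743010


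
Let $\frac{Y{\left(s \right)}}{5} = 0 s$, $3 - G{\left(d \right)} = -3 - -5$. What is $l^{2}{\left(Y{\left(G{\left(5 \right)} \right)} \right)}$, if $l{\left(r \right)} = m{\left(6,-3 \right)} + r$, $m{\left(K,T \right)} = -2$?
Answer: $4$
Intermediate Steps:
$G{\left(d \right)} = 1$ ($G{\left(d \right)} = 3 - \left(-3 - -5\right) = 3 - \left(-3 + 5\right) = 3 - 2 = 1$)
$Y{\left(s \right)} = 0$ ($Y{\left(s \right)} = 5 \cdot 0 s = 5 \cdot 0 = 0$)
$l{\left(r \right)} = -2 + r$
$l^{2}{\left(Y{\left(G{\left(5 \right)} \right)} \right)} = \left(-2 + 0\right)^{2} = \left(-2\right)^{2} = 4$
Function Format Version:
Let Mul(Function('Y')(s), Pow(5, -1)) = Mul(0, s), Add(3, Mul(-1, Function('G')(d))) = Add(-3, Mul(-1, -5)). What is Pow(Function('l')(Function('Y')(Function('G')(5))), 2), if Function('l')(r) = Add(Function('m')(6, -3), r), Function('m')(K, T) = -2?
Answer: 4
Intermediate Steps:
Function('G')(d) = 1 (Function('G')(d) = Add(3, Mul(-1, Add(-3, Mul(-1, -5)))) = Add(3, Mul(-1, Add(-3, 5))) = Add(3, Mul(-1, 2)) = Add(3, -2) = 1)
Function('Y')(s) = 0 (Function('Y')(s) = Mul(5, Mul(0, s)) = Mul(5, 0) = 0)
Function('l')(r) = Add(-2, r)
Pow(Function('l')(Function('Y')(Function('G')(5))), 2) = Pow(Add(-2, 0), 2) = Pow(-2, 2) = 4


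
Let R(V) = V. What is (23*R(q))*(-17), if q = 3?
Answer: -1173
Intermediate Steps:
(23*R(q))*(-17) = (23*3)*(-17) = 69*(-17) = -1173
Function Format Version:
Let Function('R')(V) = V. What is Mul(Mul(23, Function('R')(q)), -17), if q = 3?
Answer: -1173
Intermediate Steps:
Mul(Mul(23, Function('R')(q)), -17) = Mul(Mul(23, 3), -17) = Mul(69, -17) = -1173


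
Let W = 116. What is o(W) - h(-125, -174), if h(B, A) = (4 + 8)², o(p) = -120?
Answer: -264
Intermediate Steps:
h(B, A) = 144 (h(B, A) = 12² = 144)
o(W) - h(-125, -174) = -120 - 1*144 = -120 - 144 = -264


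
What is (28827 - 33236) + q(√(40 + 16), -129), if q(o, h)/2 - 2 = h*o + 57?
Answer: -4291 - 516*√14 ≈ -6221.7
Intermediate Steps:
q(o, h) = 118 + 2*h*o (q(o, h) = 4 + 2*(h*o + 57) = 4 + 2*(57 + h*o) = 4 + (114 + 2*h*o) = 118 + 2*h*o)
(28827 - 33236) + q(√(40 + 16), -129) = (28827 - 33236) + (118 + 2*(-129)*√(40 + 16)) = -4409 + (118 + 2*(-129)*√56) = -4409 + (118 + 2*(-129)*(2*√14)) = -4409 + (118 - 516*√14) = -4291 - 516*√14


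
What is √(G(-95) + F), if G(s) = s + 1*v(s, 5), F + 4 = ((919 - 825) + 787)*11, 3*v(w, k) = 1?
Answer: √86331/3 ≈ 97.940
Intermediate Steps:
v(w, k) = ⅓ (v(w, k) = (⅓)*1 = ⅓)
F = 9687 (F = -4 + ((919 - 825) + 787)*11 = -4 + (94 + 787)*11 = -4 + 881*11 = -4 + 9691 = 9687)
G(s) = ⅓ + s (G(s) = s + 1*(⅓) = s + ⅓ = ⅓ + s)
√(G(-95) + F) = √((⅓ - 95) + 9687) = √(-284/3 + 9687) = √(28777/3) = √86331/3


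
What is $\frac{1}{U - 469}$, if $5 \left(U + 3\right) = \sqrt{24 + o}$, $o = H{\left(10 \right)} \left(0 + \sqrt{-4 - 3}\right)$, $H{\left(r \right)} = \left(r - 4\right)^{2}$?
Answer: $\frac{5}{2 \left(-1180 + \sqrt{3} \sqrt{2 + 3 i \sqrt{7}}\right)} \approx -0.0021257 - 5.5053 \cdot 10^{-6} i$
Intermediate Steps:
$H{\left(r \right)} = \left(-4 + r\right)^{2}$
$o = 36 i \sqrt{7}$ ($o = \left(-4 + 10\right)^{2} \left(0 + \sqrt{-4 - 3}\right) = 6^{2} \left(0 + \sqrt{-7}\right) = 36 \left(0 + i \sqrt{7}\right) = 36 i \sqrt{7} \approx 95.247 i$)
$U = -3 + \frac{\sqrt{24 + 36 i \sqrt{7}}}{5} \approx -1.4365 + 1.2184 i$
$\frac{1}{U - 469} = \frac{1}{\left(-3 + \frac{2 \sqrt{6 + 9 i \sqrt{7}}}{5}\right) - 469} = \frac{1}{-472 + \frac{2 \sqrt{6 + 9 i \sqrt{7}}}{5}}$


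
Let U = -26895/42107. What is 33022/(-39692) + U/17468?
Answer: -552035831273/663510484468 ≈ -0.83199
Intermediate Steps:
U = -26895/42107 (U = -26895*1/42107 = -26895/42107 ≈ -0.63873)
33022/(-39692) + U/17468 = 33022/(-39692) - 26895/42107/17468 = 33022*(-1/39692) - 26895/42107*1/17468 = -16511/19846 - 2445/66865916 = -552035831273/663510484468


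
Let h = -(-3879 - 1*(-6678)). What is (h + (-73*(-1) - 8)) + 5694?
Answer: 2960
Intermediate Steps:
h = -2799 (h = -(-3879 + 6678) = -1*2799 = -2799)
(h + (-73*(-1) - 8)) + 5694 = (-2799 + (-73*(-1) - 8)) + 5694 = (-2799 + (73 - 8)) + 5694 = (-2799 + 65) + 5694 = -2734 + 5694 = 2960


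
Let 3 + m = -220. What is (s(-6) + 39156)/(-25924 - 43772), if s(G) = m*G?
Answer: -6749/11616 ≈ -0.58101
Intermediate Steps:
m = -223 (m = -3 - 220 = -223)
s(G) = -223*G
(s(-6) + 39156)/(-25924 - 43772) = (-223*(-6) + 39156)/(-25924 - 43772) = (1338 + 39156)/(-69696) = 40494*(-1/69696) = -6749/11616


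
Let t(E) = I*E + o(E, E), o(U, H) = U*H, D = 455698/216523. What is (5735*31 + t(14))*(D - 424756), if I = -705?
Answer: -15460998489553590/216523 ≈ -7.1406e+10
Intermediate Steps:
D = 455698/216523 (D = 455698*(1/216523) = 455698/216523 ≈ 2.1046)
o(U, H) = H*U
t(E) = E**2 - 705*E (t(E) = -705*E + E*E = -705*E + E**2 = E**2 - 705*E)
(5735*31 + t(14))*(D - 424756) = (5735*31 + 14*(-705 + 14))*(455698/216523 - 424756) = (177785 + 14*(-691))*(-91968987690/216523) = (177785 - 9674)*(-91968987690/216523) = 168111*(-91968987690/216523) = -15460998489553590/216523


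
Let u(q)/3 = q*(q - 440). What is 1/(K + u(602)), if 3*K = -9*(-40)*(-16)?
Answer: 1/290652 ≈ 3.4405e-6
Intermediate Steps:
u(q) = 3*q*(-440 + q) (u(q) = 3*(q*(q - 440)) = 3*(q*(-440 + q)) = 3*q*(-440 + q))
K = -1920 (K = (-9*(-40)*(-16))/3 = (360*(-16))/3 = (⅓)*(-5760) = -1920)
1/(K + u(602)) = 1/(-1920 + 3*602*(-440 + 602)) = 1/(-1920 + 3*602*162) = 1/(-1920 + 292572) = 1/290652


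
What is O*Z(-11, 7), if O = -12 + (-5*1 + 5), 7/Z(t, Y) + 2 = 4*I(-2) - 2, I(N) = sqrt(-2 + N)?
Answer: 21/5 + 42*I/5 ≈ 4.2 + 8.4*I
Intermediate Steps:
Z(t, Y) = 7*(-4 - 8*I)/80 (Z(t, Y) = 7/(-2 + (4*sqrt(-2 - 2) - 2)) = 7/(-2 + (4*sqrt(-4) - 2)) = 7/(-2 + (4*(2*I) - 2)) = 7/(-2 + (8*I - 2)) = 7/(-2 + (-2 + 8*I)) = 7/(-4 + 8*I) = 7*((-4 - 8*I)/80) = 7*(-4 - 8*I)/80)
O = -12 (O = -12 + (-5 + 5) = -12 + 0 = -12)
O*Z(-11, 7) = -12*(-7/20 - 7*I/10) = 21/5 + 42*I/5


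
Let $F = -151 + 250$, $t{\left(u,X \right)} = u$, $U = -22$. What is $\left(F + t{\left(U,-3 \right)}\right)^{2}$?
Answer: $5929$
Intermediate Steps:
$F = 99$
$\left(F + t{\left(U,-3 \right)}\right)^{2} = \left(99 - 22\right)^{2} = 77^{2} = 5929$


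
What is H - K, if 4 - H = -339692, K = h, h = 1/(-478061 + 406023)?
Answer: 24471020449/72038 ≈ 3.3970e+5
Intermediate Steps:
h = -1/72038 (h = 1/(-72038) = -1/72038 ≈ -1.3882e-5)
K = -1/72038 ≈ -1.3882e-5
H = 339696 (H = 4 - 1*(-339692) = 4 + 339692 = 339696)
H - K = 339696 - 1*(-1/72038) = 339696 + 1/72038 = 24471020449/72038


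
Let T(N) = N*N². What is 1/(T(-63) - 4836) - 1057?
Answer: -269411332/254883 ≈ -1057.0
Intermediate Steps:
T(N) = N³
1/(T(-63) - 4836) - 1057 = 1/((-63)³ - 4836) - 1057 = 1/(-250047 - 4836) - 1057 = 1/(-254883) - 1057 = -1/254883 - 1057 = -269411332/254883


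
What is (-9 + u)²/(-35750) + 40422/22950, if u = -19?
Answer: 4756979/2734875 ≈ 1.7394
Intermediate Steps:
(-9 + u)²/(-35750) + 40422/22950 = (-9 - 19)²/(-35750) + 40422/22950 = (-28)²*(-1/35750) + 40422*(1/22950) = 784*(-1/35750) + 6737/3825 = -392/17875 + 6737/3825 = 4756979/2734875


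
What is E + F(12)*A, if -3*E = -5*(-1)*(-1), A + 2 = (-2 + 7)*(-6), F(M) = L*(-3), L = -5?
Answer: -1435/3 ≈ -478.33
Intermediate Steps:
F(M) = 15 (F(M) = -5*(-3) = 15)
A = -32 (A = -2 + (-2 + 7)*(-6) = -2 + 5*(-6) = -2 - 30 = -32)
E = 5/3 (E = -(-5*(-1))*(-1)/3 = -5*(-1)/3 = -⅓*(-5) = 5/3 ≈ 1.6667)
E + F(12)*A = 5/3 + 15*(-32) = 5/3 - 480 = -1435/3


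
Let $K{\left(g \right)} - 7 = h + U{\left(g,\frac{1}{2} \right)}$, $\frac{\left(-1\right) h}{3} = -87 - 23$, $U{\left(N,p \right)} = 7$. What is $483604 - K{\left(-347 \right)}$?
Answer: $483260$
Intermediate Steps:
$h = 330$ ($h = - 3 \left(-87 - 23\right) = \left(-3\right) \left(-110\right) = 330$)
$K{\left(g \right)} = 344$ ($K{\left(g \right)} = 7 + \left(330 + 7\right) = 7 + 337 = 344$)
$483604 - K{\left(-347 \right)} = 483604 - 344 = 483260$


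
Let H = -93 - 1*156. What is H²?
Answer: 62001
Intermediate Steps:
H = -249 (H = -93 - 156 = -249)
H² = (-249)² = 62001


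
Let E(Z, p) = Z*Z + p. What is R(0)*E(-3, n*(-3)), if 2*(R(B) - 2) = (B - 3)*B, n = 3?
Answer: 0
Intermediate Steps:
R(B) = 2 + B*(-3 + B)/2 (R(B) = 2 + ((B - 3)*B)/2 = 2 + ((-3 + B)*B)/2 = 2 + (B*(-3 + B))/2 = 2 + B*(-3 + B)/2)
E(Z, p) = p + Z² (E(Z, p) = Z² + p = p + Z²)
R(0)*E(-3, n*(-3)) = (2 + (½)*0² - 3/2*0)*(3*(-3) + (-3)²) = (2 + (½)*0 + 0)*(-9 + 9) = (2 + 0 + 0)*0 = 2*0 = 0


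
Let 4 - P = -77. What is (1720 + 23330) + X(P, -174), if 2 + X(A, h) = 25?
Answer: 25073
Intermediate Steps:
P = 81 (P = 4 - 1*(-77) = 4 + 77 = 81)
X(A, h) = 23 (X(A, h) = -2 + 25 = 23)
(1720 + 23330) + X(P, -174) = (1720 + 23330) + 23 = 25050 + 23 = 25073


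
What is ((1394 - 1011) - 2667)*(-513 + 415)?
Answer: 223832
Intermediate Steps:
((1394 - 1011) - 2667)*(-513 + 415) = (383 - 2667)*(-98) = -2284*(-98) = 223832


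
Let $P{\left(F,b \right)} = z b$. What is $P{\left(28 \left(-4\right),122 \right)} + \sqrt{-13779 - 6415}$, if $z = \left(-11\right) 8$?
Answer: $-10736 + i \sqrt{20194} \approx -10736.0 + 142.11 i$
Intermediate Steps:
$z = -88$
$P{\left(F,b \right)} = - 88 b$
$P{\left(28 \left(-4\right),122 \right)} + \sqrt{-13779 - 6415} = \left(-88\right) 122 + \sqrt{-13779 - 6415} = -10736 + \sqrt{-20194} = -10736 + i \sqrt{20194}$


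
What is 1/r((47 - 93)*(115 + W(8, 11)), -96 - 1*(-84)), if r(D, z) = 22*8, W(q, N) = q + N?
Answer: 1/176 ≈ 0.0056818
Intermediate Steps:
W(q, N) = N + q
r(D, z) = 176
1/r((47 - 93)*(115 + W(8, 11)), -96 - 1*(-84)) = 1/176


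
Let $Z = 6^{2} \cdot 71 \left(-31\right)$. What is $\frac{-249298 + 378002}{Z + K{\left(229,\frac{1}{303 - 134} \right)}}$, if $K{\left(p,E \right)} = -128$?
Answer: $- \frac{32176}{19841} \approx -1.6217$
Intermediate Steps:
$Z = -79236$ ($Z = 36 \cdot 71 \left(-31\right) = 2556 \left(-31\right) = -79236$)
$\frac{-249298 + 378002}{Z + K{\left(229,\frac{1}{303 - 134} \right)}} = \frac{-249298 + 378002}{-79236 - 128} = \frac{128704}{-79364} = 128704 \left(- \frac{1}{79364}\right) = - \frac{32176}{19841}$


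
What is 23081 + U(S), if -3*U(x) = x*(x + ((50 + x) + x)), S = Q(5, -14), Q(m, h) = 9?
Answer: 22850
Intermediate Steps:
S = 9
U(x) = -x*(50 + 3*x)/3 (U(x) = -x*(x + ((50 + x) + x))/3 = -x*(x + (50 + 2*x))/3 = -x*(50 + 3*x)/3)
23081 + U(S) = 23081 - 1/3*9*(50 + 3*9) = 23081 - 1/3*9*(50 + 27) = 23081 - 1/3*9*77 = 23081 - 231 = 22850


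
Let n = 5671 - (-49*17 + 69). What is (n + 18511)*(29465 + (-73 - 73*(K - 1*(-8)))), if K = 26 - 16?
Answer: 700433788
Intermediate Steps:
K = 10
n = 6435 (n = 5671 - (-833 + 69) = 5671 - 1*(-764) = 5671 + 764 = 6435)
(n + 18511)*(29465 + (-73 - 73*(K - 1*(-8)))) = (6435 + 18511)*(29465 + (-73 - 73*(10 - 1*(-8)))) = 24946*(29465 + (-73 - 73*(10 + 8))) = 24946*(29465 + (-73 - 73*18)) = 24946*(29465 + (-73 - 1314)) = 24946*(29465 - 1387) = 24946*28078 = 700433788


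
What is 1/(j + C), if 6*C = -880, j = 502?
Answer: 3/1066 ≈ 0.0028143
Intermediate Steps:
C = -440/3 (C = (⅙)*(-880) = -440/3 ≈ -146.67)
1/(j + C) = 1/(502 - 440/3) = 1/(1066/3) = 3/1066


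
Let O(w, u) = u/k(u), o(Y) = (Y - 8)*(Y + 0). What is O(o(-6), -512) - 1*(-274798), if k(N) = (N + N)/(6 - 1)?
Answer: 549601/2 ≈ 2.7480e+5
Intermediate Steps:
k(N) = 2*N/5 (k(N) = (2*N)/5 = (2*N)*(⅕) = 2*N/5)
o(Y) = Y*(-8 + Y) (o(Y) = (-8 + Y)*Y = Y*(-8 + Y))
O(w, u) = 5/2 (O(w, u) = u/((2*u/5)) = u*(5/(2*u)) = 5/2)
O(o(-6), -512) - 1*(-274798) = 5/2 - 1*(-274798) = 5/2 + 274798 = 549601/2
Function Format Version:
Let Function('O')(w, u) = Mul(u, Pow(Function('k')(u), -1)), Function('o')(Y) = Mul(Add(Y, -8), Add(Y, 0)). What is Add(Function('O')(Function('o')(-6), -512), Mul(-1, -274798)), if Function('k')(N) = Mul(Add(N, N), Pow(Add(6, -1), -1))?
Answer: Rational(549601, 2) ≈ 2.7480e+5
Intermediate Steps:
Function('k')(N) = Mul(Rational(2, 5), N) (Function('k')(N) = Mul(Mul(2, N), Pow(5, -1)) = Mul(Mul(2, N), Rational(1, 5)) = Mul(Rational(2, 5), N))
Function('o')(Y) = Mul(Y, Add(-8, Y)) (Function('o')(Y) = Mul(Add(-8, Y), Y) = Mul(Y, Add(-8, Y)))
Function('O')(w, u) = Rational(5, 2) (Function('O')(w, u) = Mul(u, Pow(Mul(Rational(2, 5), u), -1)) = Mul(u, Mul(Rational(5, 2), Pow(u, -1))) = Rational(5, 2))
Add(Function('O')(Function('o')(-6), -512), Mul(-1, -274798)) = Add(Rational(5, 2), Mul(-1, -274798)) = Add(Rational(5, 2), 274798) = Rational(549601, 2)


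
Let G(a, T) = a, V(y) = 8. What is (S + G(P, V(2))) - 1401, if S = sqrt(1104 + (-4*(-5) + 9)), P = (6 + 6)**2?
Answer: -1257 + sqrt(1133) ≈ -1223.3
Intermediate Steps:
P = 144 (P = 12**2 = 144)
S = sqrt(1133) (S = sqrt(1104 + (20 + 9)) = sqrt(1104 + 29) = sqrt(1133) ≈ 33.660)
(S + G(P, V(2))) - 1401 = (sqrt(1133) + 144) - 1401 = (144 + sqrt(1133)) - 1401 = -1257 + sqrt(1133)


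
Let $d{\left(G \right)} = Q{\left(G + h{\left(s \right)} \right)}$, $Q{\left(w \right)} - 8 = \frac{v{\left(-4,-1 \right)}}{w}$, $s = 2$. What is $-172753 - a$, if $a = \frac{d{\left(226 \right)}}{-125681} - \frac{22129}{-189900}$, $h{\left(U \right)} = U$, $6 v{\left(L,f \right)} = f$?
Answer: $- \frac{156676578807926537}{906939232200} \approx -1.7275 \cdot 10^{5}$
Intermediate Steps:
$v{\left(L,f \right)} = \frac{f}{6}$
$Q{\left(w \right)} = 8 - \frac{1}{6 w}$ ($Q{\left(w \right)} = 8 + \frac{\frac{1}{6} \left(-1\right)}{w} = 8 - \frac{1}{6 w}$)
$d{\left(G \right)} = 8 - \frac{1}{6 \left(2 + G\right)}$ ($d{\left(G \right)} = 8 - \frac{1}{6 \left(G + 2\right)} = 8 - \frac{1}{6 \left(2 + G\right)}$)
$a = \frac{105627679937}{906939232200}$ ($a = \frac{\frac{1}{6} \frac{1}{2 + 226} \left(95 + 48 \cdot 226\right)}{-125681} - \frac{22129}{-189900} = \frac{95 + 10848}{6 \cdot 228} \left(- \frac{1}{125681}\right) - - \frac{22129}{189900} = \frac{1}{6} \cdot \frac{1}{228} \cdot 10943 \left(- \frac{1}{125681}\right) + \frac{22129}{189900} = \frac{10943}{1368} \left(- \frac{1}{125681}\right) + \frac{22129}{189900} = - \frac{10943}{171931608} + \frac{22129}{189900} = \frac{105627679937}{906939232200} \approx 0.11647$)
$-172753 - a = -172753 - \frac{105627679937}{906939232200} = - \frac{156676578807926537}{906939232200}$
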